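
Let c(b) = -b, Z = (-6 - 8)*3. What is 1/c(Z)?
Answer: 1/42 ≈ 0.023810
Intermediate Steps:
Z = -42 (Z = -14*3 = -42)
1/c(Z) = 1/(-1*(-42)) = 1/42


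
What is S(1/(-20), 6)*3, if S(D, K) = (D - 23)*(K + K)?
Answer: -4149/5 ≈ -829.80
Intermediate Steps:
S(D, K) = 2*K*(-23 + D) (S(D, K) = (-23 + D)*(2*K) = 2*K*(-23 + D))
S(1/(-20), 6)*3 = (2*6*(-23 + 1/(-20)))*3 = (2*6*(-23 - 1/20))*3 = (2*6*(-461/20))*3 = -1383/5*3 = -4149/5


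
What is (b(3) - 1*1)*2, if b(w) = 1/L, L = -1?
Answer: -4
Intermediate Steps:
b(w) = -1 (b(w) = 1/(-1) = -1)
(b(3) - 1*1)*2 = (-1 - 1*1)*2 = (-1 - 1)*2 = -2*2 = -4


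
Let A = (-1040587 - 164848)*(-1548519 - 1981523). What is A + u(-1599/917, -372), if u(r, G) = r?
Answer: 3902051575471991/917 ≈ 4.2552e+12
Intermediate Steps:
A = 4255236178270 (A = -1205435*(-3530042) = 4255236178270)
A + u(-1599/917, -372) = 4255236178270 - 1599/917 = 3902051575471991/917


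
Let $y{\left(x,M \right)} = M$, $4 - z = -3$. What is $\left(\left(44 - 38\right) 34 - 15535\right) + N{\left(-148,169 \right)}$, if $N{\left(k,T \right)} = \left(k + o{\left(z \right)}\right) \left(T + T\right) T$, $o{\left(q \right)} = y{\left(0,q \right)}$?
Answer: $-8069533$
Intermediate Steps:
$z = 7$ ($z = 4 - -3 = 4 + 3 = 7$)
$o{\left(q \right)} = q$
$N{\left(k,T \right)} = 2 T^{2} \left(7 + k\right)$ ($N{\left(k,T \right)} = \left(k + 7\right) \left(T + T\right) T = \left(7 + k\right) 2 T T = 2 T \left(7 + k\right) T = 2 T^{2} \left(7 + k\right)$)
$\left(\left(44 - 38\right) 34 - 15535\right) + N{\left(-148,169 \right)} = \left(\left(44 - 38\right) 34 - 15535\right) + 2 \cdot 169^{2} \left(7 - 148\right) = \left(6 \cdot 34 - 15535\right) + 2 \cdot 28561 \left(-141\right) = \left(204 - 15535\right) - 8054202 = -15331 - 8054202 = -8069533$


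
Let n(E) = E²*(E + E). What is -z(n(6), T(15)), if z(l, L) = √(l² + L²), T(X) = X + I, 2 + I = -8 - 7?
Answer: -2*√46657 ≈ -432.00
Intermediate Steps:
I = -17 (I = -2 + (-8 - 7) = -2 - 15 = -17)
T(X) = -17 + X (T(X) = X - 17 = -17 + X)
n(E) = 2*E³ (n(E) = E²*(2*E) = 2*E³)
z(l, L) = √(L² + l²)
-z(n(6), T(15)) = -√((-17 + 15)² + (2*6³)²) = -√((-2)² + (2*216)²) = -√(4 + 432²) = -√(4 + 186624) = -√186628 = -2*√46657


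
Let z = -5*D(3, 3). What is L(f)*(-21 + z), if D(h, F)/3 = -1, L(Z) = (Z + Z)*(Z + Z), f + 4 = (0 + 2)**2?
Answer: 0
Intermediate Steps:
f = 0 (f = -4 + (0 + 2)**2 = -4 + 2**2 = -4 + 4 = 0)
L(Z) = 4*Z**2 (L(Z) = (2*Z)*(2*Z) = 4*Z**2)
D(h, F) = -3 (D(h, F) = 3*(-1) = -3)
z = 15 (z = -5*(-3) = 15)
L(f)*(-21 + z) = (4*0**2)*(-21 + 15) = (4*0)*(-6) = 0*(-6) = 0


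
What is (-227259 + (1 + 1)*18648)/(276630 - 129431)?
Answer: -189963/147199 ≈ -1.2905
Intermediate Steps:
(-227259 + (1 + 1)*18648)/(276630 - 129431) = (-227259 + 2*18648)/147199 = (-227259 + 37296)*(1/147199) = -189963*1/147199 = -189963/147199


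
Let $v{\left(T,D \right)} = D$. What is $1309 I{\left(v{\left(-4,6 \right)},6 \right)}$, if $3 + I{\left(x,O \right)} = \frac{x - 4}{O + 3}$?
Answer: $- \frac{32725}{9} \approx -3636.1$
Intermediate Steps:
$I{\left(x,O \right)} = -3 + \frac{-4 + x}{3 + O}$ ($I{\left(x,O \right)} = -3 + \frac{x - 4}{O + 3} = -3 + \frac{-4 + x}{3 + O}$)
$1309 I{\left(v{\left(-4,6 \right)},6 \right)} = 1309 \frac{-13 + 6 - 18}{3 + 6} = 1309 \frac{-13 + 6 - 18}{9} = 1309 \cdot \frac{1}{9} \left(-25\right) = 1309 \left(- \frac{25}{9}\right) = - \frac{32725}{9}$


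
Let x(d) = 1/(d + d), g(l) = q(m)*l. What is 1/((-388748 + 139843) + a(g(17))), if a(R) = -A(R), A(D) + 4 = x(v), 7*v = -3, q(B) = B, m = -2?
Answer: -6/1493399 ≈ -4.0177e-6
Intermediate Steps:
v = -3/7 (v = (⅐)*(-3) = -3/7 ≈ -0.42857)
g(l) = -2*l
x(d) = 1/(2*d)
A(D) = -31/6 (A(D) = -4 + 1/(2*(-3/7)) = -4 + (½)*(-7/3) = -4 - 7/6 = -31/6)
a(R) = 31/6 (a(R) = -1*(-31/6) = 31/6)
1/((-388748 + 139843) + a(g(17))) = 1/((-388748 + 139843) + 31/6) = 1/(-248905 + 31/6) = 1/(-1493399/6) = -6/1493399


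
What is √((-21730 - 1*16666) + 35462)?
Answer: 3*I*√326 ≈ 54.166*I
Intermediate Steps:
√((-21730 - 1*16666) + 35462) = √((-21730 - 16666) + 35462) = √(-38396 + 35462) = √(-2934) = 3*I*√326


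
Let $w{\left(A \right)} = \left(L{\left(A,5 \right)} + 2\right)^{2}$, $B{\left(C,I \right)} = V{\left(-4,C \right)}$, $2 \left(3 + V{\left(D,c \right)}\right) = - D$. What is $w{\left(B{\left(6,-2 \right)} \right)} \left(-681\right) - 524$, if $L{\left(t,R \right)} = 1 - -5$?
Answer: $-44108$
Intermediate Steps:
$L{\left(t,R \right)} = 6$ ($L{\left(t,R \right)} = 1 + 5 = 6$)
$V{\left(D,c \right)} = -3 - \frac{D}{2}$ ($V{\left(D,c \right)} = -3 + \frac{\left(-1\right) D}{2} = -3 - \frac{D}{2}$)
$B{\left(C,I \right)} = -1$ ($B{\left(C,I \right)} = -3 - -2 = -3 + 2 = -1$)
$w{\left(A \right)} = 64$ ($w{\left(A \right)} = \left(6 + 2\right)^{2} = 8^{2} = 64$)
$w{\left(B{\left(6,-2 \right)} \right)} \left(-681\right) - 524 = 64 \left(-681\right) - 524 = -43584 - 524 = -44108$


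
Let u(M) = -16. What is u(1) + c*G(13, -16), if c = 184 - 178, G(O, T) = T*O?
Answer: -1264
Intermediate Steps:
G(O, T) = O*T
c = 6
u(1) + c*G(13, -16) = -16 + 6*(13*(-16)) = -16 + 6*(-208) = -16 - 1248 = -1264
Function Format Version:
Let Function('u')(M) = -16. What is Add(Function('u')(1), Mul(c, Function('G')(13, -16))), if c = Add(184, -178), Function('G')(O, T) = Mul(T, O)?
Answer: -1264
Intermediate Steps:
Function('G')(O, T) = Mul(O, T)
c = 6
Add(Function('u')(1), Mul(c, Function('G')(13, -16))) = Add(-16, Mul(6, Mul(13, -16))) = Add(-16, Mul(6, -208)) = Add(-16, -1248) = -1264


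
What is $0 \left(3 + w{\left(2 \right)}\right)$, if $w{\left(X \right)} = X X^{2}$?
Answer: $0$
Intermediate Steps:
$w{\left(X \right)} = X^{3}$
$0 \left(3 + w{\left(2 \right)}\right) = 0 \left(3 + 2^{3}\right) = 0 \left(3 + 8\right) = 0 \cdot 11 = 0$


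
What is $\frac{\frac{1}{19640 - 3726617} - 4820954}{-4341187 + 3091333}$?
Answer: $\frac{17871165596059}{4633180031358} \approx 3.8572$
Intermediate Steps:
$\frac{\frac{1}{19640 - 3726617} - 4820954}{-4341187 + 3091333} = \frac{\frac{1}{-3706977} - 4820954}{-1249854} = \left(- \frac{1}{3706977} - 4820954\right) \left(- \frac{1}{1249854}\right) = \left(- \frac{17871165596059}{3706977}\right) \left(- \frac{1}{1249854}\right) = \frac{17871165596059}{4633180031358}$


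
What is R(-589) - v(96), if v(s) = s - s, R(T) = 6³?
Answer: 216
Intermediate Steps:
R(T) = 216
v(s) = 0
R(-589) - v(96) = 216 - 1*0 = 216 + 0 = 216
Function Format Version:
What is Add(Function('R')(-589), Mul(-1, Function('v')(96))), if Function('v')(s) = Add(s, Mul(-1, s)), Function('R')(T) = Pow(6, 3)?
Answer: 216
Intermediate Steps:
Function('R')(T) = 216
Function('v')(s) = 0
Add(Function('R')(-589), Mul(-1, Function('v')(96))) = Add(216, Mul(-1, 0)) = Add(216, 0) = 216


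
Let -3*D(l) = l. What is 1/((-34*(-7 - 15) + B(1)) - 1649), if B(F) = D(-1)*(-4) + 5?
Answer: -3/2692 ≈ -0.0011144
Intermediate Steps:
D(l) = -l/3
B(F) = 11/3 (B(F) = -1/3*(-1)*(-4) + 5 = (1/3)*(-4) + 5 = -4/3 + 5 = 11/3)
1/((-34*(-7 - 15) + B(1)) - 1649) = 1/((-34*(-7 - 15) + 11/3) - 1649) = 1/((-34*(-22) + 11/3) - 1649) = 1/((748 + 11/3) - 1649) = 1/(2255/3 - 1649) = 1/(-2692/3) = -3/2692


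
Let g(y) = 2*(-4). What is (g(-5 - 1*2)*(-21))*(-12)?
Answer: -2016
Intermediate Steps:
g(y) = -8
(g(-5 - 1*2)*(-21))*(-12) = -8*(-21)*(-12) = 168*(-12) = -2016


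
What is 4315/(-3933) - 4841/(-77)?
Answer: 18707398/302841 ≈ 61.773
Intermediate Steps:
4315/(-3933) - 4841/(-77) = 4315*(-1/3933) - 4841*(-1/77) = -4315/3933 + 4841/77 = 18707398/302841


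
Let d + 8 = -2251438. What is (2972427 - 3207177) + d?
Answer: -2486196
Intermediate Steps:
d = -2251446 (d = -8 - 2251438 = -2251446)
(2972427 - 3207177) + d = (2972427 - 3207177) - 2251446 = -234750 - 2251446 = -2486196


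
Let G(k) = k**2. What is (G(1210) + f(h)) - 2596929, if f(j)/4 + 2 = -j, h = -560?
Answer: -1130597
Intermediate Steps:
f(j) = -8 - 4*j (f(j) = -8 + 4*(-j) = -8 - 4*j)
(G(1210) + f(h)) - 2596929 = (1210**2 + (-8 - 4*(-560))) - 2596929 = (1464100 + (-8 + 2240)) - 2596929 = (1464100 + 2232) - 2596929 = 1466332 - 2596929 = -1130597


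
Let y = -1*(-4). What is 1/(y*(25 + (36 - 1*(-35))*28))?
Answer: 1/8052 ≈ 0.00012419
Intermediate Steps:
y = 4
1/(y*(25 + (36 - 1*(-35))*28)) = 1/(4*(25 + (36 - 1*(-35))*28)) = 1/(4*(25 + (36 + 35)*28)) = 1/(4*(25 + 71*28)) = 1/(4*(25 + 1988)) = 1/(4*2013) = 1/8052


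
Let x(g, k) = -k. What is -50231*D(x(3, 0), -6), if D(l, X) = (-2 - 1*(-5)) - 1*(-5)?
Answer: -401848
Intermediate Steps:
D(l, X) = 8 (D(l, X) = (-2 + 5) + 5 = 3 + 5 = 8)
-50231*D(x(3, 0), -6) = -50231*8 = -401848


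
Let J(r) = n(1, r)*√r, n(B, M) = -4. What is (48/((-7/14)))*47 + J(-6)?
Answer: -4512 - 4*I*√6 ≈ -4512.0 - 9.798*I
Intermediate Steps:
J(r) = -4*√r
(48/((-7/14)))*47 + J(-6) = (48/((-7/14)))*47 - 4*I*√6 = (48/((-7*1/14)))*47 - 4*I*√6 = (48/(-½))*47 - 4*I*√6 = (48*(-2))*47 - 4*I*√6 = -96*47 - 4*I*√6 = -4512 - 4*I*√6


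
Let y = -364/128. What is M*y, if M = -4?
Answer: 91/8 ≈ 11.375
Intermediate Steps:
y = -91/32 (y = -364*1/128 = -91/32 ≈ -2.8438)
M*y = -4*(-91/32) = 91/8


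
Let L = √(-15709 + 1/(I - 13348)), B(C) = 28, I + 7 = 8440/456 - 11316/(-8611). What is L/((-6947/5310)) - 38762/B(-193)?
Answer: -19381/14 - 2655*I*√168245328906238741223638/11367488933174 ≈ -1384.4 - 95.801*I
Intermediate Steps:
I = 6293828/490827 (I = -7 + (8440/456 - 11316/(-8611)) = -7 + (8440*(1/456) - 11316*(-1/8611)) = -7 + (1055/57 + 11316/8611) = -7 + 9729617/490827 = 6293828/490827 ≈ 12.823)
L = I*√168245328906238741223638/3272632484 (L = √(-15709 + 1/(6293828/490827 - 13348)) = √(-15709 + 1/(-6545264968/490827)) = √(-15709 - 490827/6545264968) = √(-102819567873139/6545264968) = I*√168245328906238741223638/3272632484 ≈ 125.34*I)
L/((-6947/5310)) - 38762/B(-193) = (I*√168245328906238741223638/3272632484)/((-6947/5310)) - 38762/28 = (I*√168245328906238741223638/3272632484)/((-6947*1/5310)) - 38762*1/28 = (I*√168245328906238741223638/3272632484)/(-6947/5310) - 19381/14 = (I*√168245328906238741223638/3272632484)*(-5310/6947) - 19381/14 = -2655*I*√168245328906238741223638/11367488933174 - 19381/14 = -19381/14 - 2655*I*√168245328906238741223638/11367488933174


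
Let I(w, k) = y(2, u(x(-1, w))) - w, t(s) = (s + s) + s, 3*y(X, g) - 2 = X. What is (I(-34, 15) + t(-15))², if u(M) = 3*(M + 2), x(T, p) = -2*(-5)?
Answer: 841/9 ≈ 93.444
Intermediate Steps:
x(T, p) = 10
u(M) = 6 + 3*M (u(M) = 3*(2 + M) = 6 + 3*M)
y(X, g) = ⅔ + X/3
t(s) = 3*s (t(s) = 2*s + s = 3*s)
I(w, k) = 4/3 - w (I(w, k) = (⅔ + (⅓)*2) - w = (⅔ + ⅔) - w = 4/3 - w)
(I(-34, 15) + t(-15))² = ((4/3 - 1*(-34)) + 3*(-15))² = ((4/3 + 34) - 45)² = (106/3 - 45)² = (-29/3)² = 841/9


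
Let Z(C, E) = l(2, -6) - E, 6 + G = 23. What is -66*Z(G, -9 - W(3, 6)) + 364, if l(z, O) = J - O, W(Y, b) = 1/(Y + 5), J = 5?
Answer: -3857/4 ≈ -964.25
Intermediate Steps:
W(Y, b) = 1/(5 + Y)
G = 17 (G = -6 + 23 = 17)
l(z, O) = 5 - O
Z(C, E) = 11 - E (Z(C, E) = (5 - 1*(-6)) - E = (5 + 6) - E = 11 - E)
-66*Z(G, -9 - W(3, 6)) + 364 = -66*(11 - (-9 - 1/(5 + 3))) + 364 = -66*(11 - (-9 - 1/8)) + 364 = -66*(11 - (-9 - 1*⅛)) + 364 = -66*(11 - (-9 - ⅛)) + 364 = -66*(11 - 1*(-73/8)) + 364 = -66*(11 + 73/8) + 364 = -66*161/8 + 364 = -5313/4 + 364 = -3857/4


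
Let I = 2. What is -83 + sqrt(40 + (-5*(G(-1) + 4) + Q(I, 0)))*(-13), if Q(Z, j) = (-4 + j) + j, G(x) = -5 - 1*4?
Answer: -83 - 13*sqrt(61) ≈ -184.53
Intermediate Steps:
G(x) = -9 (G(x) = -5 - 4 = -9)
Q(Z, j) = -4 + 2*j
-83 + sqrt(40 + (-5*(G(-1) + 4) + Q(I, 0)))*(-13) = -83 + sqrt(40 + (-5*(-9 + 4) + (-4 + 2*0)))*(-13) = -83 + sqrt(40 + (-5*(-5) + (-4 + 0)))*(-13) = -83 + sqrt(40 + (25 - 4))*(-13) = -83 + sqrt(40 + 21)*(-13) = -83 + sqrt(61)*(-13) = -83 - 13*sqrt(61)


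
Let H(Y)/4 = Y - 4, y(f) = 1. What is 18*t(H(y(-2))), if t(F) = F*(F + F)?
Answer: 5184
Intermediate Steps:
H(Y) = -16 + 4*Y (H(Y) = 4*(Y - 4) = 4*(-4 + Y) = -16 + 4*Y)
t(F) = 2*F² (t(F) = F*(2*F) = 2*F²)
18*t(H(y(-2))) = 18*(2*(-16 + 4*1)²) = 18*(2*(-16 + 4)²) = 18*(2*(-12)²) = 18*(2*144) = 18*288 = 5184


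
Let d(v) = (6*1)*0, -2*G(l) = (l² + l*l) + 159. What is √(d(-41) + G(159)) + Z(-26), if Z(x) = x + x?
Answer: -52 + I*√101442/2 ≈ -52.0 + 159.25*I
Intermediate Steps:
Z(x) = 2*x
G(l) = -159/2 - l² (G(l) = -((l² + l*l) + 159)/2 = -((l² + l²) + 159)/2 = -(2*l² + 159)/2 = -(159 + 2*l²)/2 = -159/2 - l²)
d(v) = 0 (d(v) = 6*0 = 0)
√(d(-41) + G(159)) + Z(-26) = √(0 + (-159/2 - 1*159²)) + 2*(-26) = √(0 + (-159/2 - 1*25281)) - 52 = √(0 + (-159/2 - 25281)) - 52 = √(0 - 50721/2) - 52 = √(-50721/2) - 52 = I*√101442/2 - 52 = -52 + I*√101442/2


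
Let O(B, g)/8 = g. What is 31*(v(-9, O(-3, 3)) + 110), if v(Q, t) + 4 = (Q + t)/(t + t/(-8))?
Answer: 23157/7 ≈ 3308.1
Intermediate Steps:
O(B, g) = 8*g
v(Q, t) = -4 + 8*(Q + t)/(7*t) (v(Q, t) = -4 + (Q + t)/(t + t/(-8)) = -4 + (Q + t)/(t + t*(-1/8)) = -4 + (Q + t)/(t - t/8) = -4 + (Q + t)/((7*t/8)) = -4 + (Q + t)*(8/(7*t)) = -4 + 8*(Q + t)/(7*t))
31*(v(-9, O(-3, 3)) + 110) = 31*(4*(-40*3 + 2*(-9))/(7*((8*3))) + 110) = 31*((4/7)*(-5*24 - 18)/24 + 110) = 31*((4/7)*(1/24)*(-120 - 18) + 110) = 31*((4/7)*(1/24)*(-138) + 110) = 31*(-23/7 + 110) = 31*(747/7) = 23157/7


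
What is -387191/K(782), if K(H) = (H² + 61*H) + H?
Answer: -387191/660008 ≈ -0.58665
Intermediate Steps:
K(H) = H² + 62*H
-387191/K(782) = -387191*1/(782*(62 + 782)) = -387191/(782*844) = -387191/660008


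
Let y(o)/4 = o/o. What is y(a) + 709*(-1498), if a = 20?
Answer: -1062078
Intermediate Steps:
y(o) = 4 (y(o) = 4*(o/o) = 4*1 = 4)
y(a) + 709*(-1498) = 4 + 709*(-1498) = 4 - 1062082 = -1062078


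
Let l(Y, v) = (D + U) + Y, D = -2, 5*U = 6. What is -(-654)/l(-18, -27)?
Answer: -1635/47 ≈ -34.787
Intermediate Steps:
U = 6/5 (U = (⅕)*6 = 6/5 ≈ 1.2000)
l(Y, v) = -⅘ + Y (l(Y, v) = (-2 + 6/5) + Y = -⅘ + Y)
-(-654)/l(-18, -27) = -(-654)/(-⅘ - 18) = -(-654)/(-94/5) = -(-654)*(-5)/94 = -1*1635/47 = -1635/47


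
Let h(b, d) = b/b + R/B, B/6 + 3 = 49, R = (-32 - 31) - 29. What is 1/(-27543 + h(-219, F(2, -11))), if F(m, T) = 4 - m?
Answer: -3/82627 ≈ -3.6308e-5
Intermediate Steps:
R = -92 (R = -63 - 29 = -92)
B = 276 (B = -18 + 6*49 = -18 + 294 = 276)
h(b, d) = 2/3 (h(b, d) = b/b - 92/276 = 1 - 92*1/276 = 1 - 1/3 = 2/3)
1/(-27543 + h(-219, F(2, -11))) = 1/(-27543 + 2/3) = 1/(-82627/3) = -3/82627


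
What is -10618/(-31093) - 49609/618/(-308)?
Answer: 509080747/845480856 ≈ 0.60212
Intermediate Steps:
-10618/(-31093) - 49609/618/(-308) = -10618*(-1/31093) - 49609*1/618*(-1/308) = 10618/31093 - 49609/618*(-1/308) = 10618/31093 + 7087/27192 = 509080747/845480856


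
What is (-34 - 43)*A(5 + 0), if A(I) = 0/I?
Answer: 0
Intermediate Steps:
A(I) = 0
(-34 - 43)*A(5 + 0) = (-34 - 43)*0 = -77*0 = 0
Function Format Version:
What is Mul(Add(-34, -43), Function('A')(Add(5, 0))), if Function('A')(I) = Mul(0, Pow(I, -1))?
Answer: 0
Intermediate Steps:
Function('A')(I) = 0
Mul(Add(-34, -43), Function('A')(Add(5, 0))) = Mul(Add(-34, -43), 0) = Mul(-77, 0) = 0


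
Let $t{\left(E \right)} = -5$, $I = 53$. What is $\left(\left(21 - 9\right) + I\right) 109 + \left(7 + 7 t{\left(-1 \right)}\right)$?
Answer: $7057$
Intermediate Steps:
$\left(\left(21 - 9\right) + I\right) 109 + \left(7 + 7 t{\left(-1 \right)}\right) = \left(\left(21 - 9\right) + 53\right) 109 + \left(7 + 7 \left(-5\right)\right) = \left(\left(21 - 9\right) + 53\right) 109 + \left(7 - 35\right) = \left(12 + 53\right) 109 - 28 = 65 \cdot 109 - 28 = 7085 - 28 = 7057$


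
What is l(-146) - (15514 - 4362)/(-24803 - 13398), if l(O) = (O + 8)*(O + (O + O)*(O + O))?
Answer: -448719783932/38201 ≈ -1.1746e+7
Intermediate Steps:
l(O) = (8 + O)*(O + 4*O**2) (l(O) = (8 + O)*(O + (2*O)*(2*O)) = (8 + O)*(O + 4*O**2))
l(-146) - (15514 - 4362)/(-24803 - 13398) = -146*(8 + 4*(-146)**2 + 33*(-146)) - (15514 - 4362)/(-24803 - 13398) = -146*(8 + 4*21316 - 4818) - 11152/(-38201) = -146*(8 + 85264 - 4818) - 11152*(-1)/38201 = -146*80454 - 1*(-11152/38201) = -11746284 + 11152/38201 = -448719783932/38201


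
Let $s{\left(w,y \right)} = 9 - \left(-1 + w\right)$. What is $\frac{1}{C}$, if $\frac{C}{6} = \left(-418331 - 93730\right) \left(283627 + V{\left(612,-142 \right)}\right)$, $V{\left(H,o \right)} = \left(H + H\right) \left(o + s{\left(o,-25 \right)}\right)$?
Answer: $- \frac{1}{909011711322} \approx -1.1001 \cdot 10^{-12}$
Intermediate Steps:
$s{\left(w,y \right)} = 10 - w$ ($s{\left(w,y \right)} = 9 - \left(-1 + w\right) = 10 - w$)
$V{\left(H,o \right)} = 20 H$ ($V{\left(H,o \right)} = \left(H + H\right) \left(o - \left(-10 + o\right)\right) = 2 H 10 = 20 H$)
$C = -909011711322$ ($C = 6 \left(-418331 - 93730\right) \left(283627 + 20 \cdot 612\right) = 6 \left(- 512061 \left(283627 + 12240\right)\right) = 6 \left(\left(-512061\right) 295867\right) = 6 \left(-151501951887\right) = -909011711322$)
$\frac{1}{C} = \frac{1}{-909011711322} = - \frac{1}{909011711322}$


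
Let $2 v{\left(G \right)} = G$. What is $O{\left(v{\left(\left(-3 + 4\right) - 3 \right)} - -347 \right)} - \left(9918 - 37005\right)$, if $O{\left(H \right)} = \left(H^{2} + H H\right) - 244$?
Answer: $266275$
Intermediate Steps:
$v{\left(G \right)} = \frac{G}{2}$
$O{\left(H \right)} = -244 + 2 H^{2}$ ($O{\left(H \right)} = \left(H^{2} + H^{2}\right) - 244 = 2 H^{2} - 244 = -244 + 2 H^{2}$)
$O{\left(v{\left(\left(-3 + 4\right) - 3 \right)} - -347 \right)} - \left(9918 - 37005\right) = \left(-244 + 2 \left(\frac{\left(-3 + 4\right) - 3}{2} - -347\right)^{2}\right) - \left(9918 - 37005\right) = \left(-244 + 2 \left(\frac{1 - 3}{2} + 347\right)^{2}\right) - -27087 = \left(-244 + 2 \left(\frac{1}{2} \left(-2\right) + 347\right)^{2}\right) + 27087 = \left(-244 + 2 \left(-1 + 347\right)^{2}\right) + 27087 = \left(-244 + 2 \cdot 346^{2}\right) + 27087 = \left(-244 + 2 \cdot 119716\right) + 27087 = \left(-244 + 239432\right) + 27087 = 239188 + 27087 = 266275$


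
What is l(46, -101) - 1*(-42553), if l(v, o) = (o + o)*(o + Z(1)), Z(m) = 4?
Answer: 62147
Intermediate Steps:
l(v, o) = 2*o*(4 + o) (l(v, o) = (o + o)*(o + 4) = (2*o)*(4 + o) = 2*o*(4 + o))
l(46, -101) - 1*(-42553) = 2*(-101)*(4 - 101) - 1*(-42553) = 2*(-101)*(-97) + 42553 = 19594 + 42553 = 62147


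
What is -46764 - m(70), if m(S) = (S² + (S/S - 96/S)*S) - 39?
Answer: -51599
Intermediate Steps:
m(S) = -39 + S² + S*(1 - 96/S) (m(S) = (S² + (1 - 96/S)*S) - 39 = (S² + S*(1 - 96/S)) - 39 = -39 + S² + S*(1 - 96/S))
-46764 - m(70) = -46764 - (-135 + 70 + 70²) = -46764 - (-135 + 70 + 4900) = -46764 - 1*4835 = -46764 - 4835 = -51599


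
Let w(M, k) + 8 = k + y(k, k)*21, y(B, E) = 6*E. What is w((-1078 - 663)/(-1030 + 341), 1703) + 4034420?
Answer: 4250693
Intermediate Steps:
w(M, k) = -8 + 127*k (w(M, k) = -8 + (k + (6*k)*21) = -8 + (k + 126*k) = -8 + 127*k)
w((-1078 - 663)/(-1030 + 341), 1703) + 4034420 = (-8 + 127*1703) + 4034420 = (-8 + 216281) + 4034420 = 216273 + 4034420 = 4250693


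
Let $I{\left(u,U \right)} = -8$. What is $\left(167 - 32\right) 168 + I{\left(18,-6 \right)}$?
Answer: $22672$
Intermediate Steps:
$\left(167 - 32\right) 168 + I{\left(18,-6 \right)} = \left(167 - 32\right) 168 - 8 = 135 \cdot 168 - 8 = 22680 - 8 = 22672$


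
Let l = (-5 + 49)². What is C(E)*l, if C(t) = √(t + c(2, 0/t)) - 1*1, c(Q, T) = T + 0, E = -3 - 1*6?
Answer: -1936 + 5808*I ≈ -1936.0 + 5808.0*I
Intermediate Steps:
E = -9 (E = -3 - 6 = -9)
l = 1936 (l = 44² = 1936)
c(Q, T) = T
C(t) = -1 + √t (C(t) = √(t + 0/t) - 1*1 = √(t + 0) - 1 = √t - 1 = -1 + √t)
C(E)*l = (-1 + √(-9))*1936 = (-1 + 3*I)*1936 = -1936 + 5808*I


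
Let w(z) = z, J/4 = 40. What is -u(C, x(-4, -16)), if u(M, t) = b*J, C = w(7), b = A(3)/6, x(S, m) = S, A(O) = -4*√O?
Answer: 320*√3/3 ≈ 184.75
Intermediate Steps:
J = 160 (J = 4*40 = 160)
b = -2*√3/3 (b = -4*√3/6 = -4*√3*(⅙) = -2*√3/3 ≈ -1.1547)
C = 7
u(M, t) = -320*√3/3 (u(M, t) = -2*√3/3*160 = -320*√3/3)
-u(C, x(-4, -16)) = -(-320)*√3/3 = 320*√3/3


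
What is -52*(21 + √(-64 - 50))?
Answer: -1092 - 52*I*√114 ≈ -1092.0 - 555.21*I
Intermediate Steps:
-52*(21 + √(-64 - 50)) = -52*(21 + √(-114)) = -52*(21 + I*√114) = -1092 - 52*I*√114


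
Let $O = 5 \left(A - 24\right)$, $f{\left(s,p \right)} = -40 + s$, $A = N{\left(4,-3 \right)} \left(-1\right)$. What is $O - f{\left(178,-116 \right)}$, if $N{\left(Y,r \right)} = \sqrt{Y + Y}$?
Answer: $-258 - 10 \sqrt{2} \approx -272.14$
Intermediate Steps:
$N{\left(Y,r \right)} = \sqrt{2} \sqrt{Y}$ ($N{\left(Y,r \right)} = \sqrt{2 Y} = \sqrt{2} \sqrt{Y}$)
$A = - 2 \sqrt{2}$ ($A = \sqrt{2} \sqrt{4} \left(-1\right) = \sqrt{2} \cdot 2 \left(-1\right) = 2 \sqrt{2} \left(-1\right) = - 2 \sqrt{2} \approx -2.8284$)
$O = -120 - 10 \sqrt{2}$ ($O = 5 \left(- 2 \sqrt{2} - 24\right) = 5 \left(-24 - 2 \sqrt{2}\right) = -120 - 10 \sqrt{2} \approx -134.14$)
$O - f{\left(178,-116 \right)} = \left(-120 - 10 \sqrt{2}\right) - \left(-40 + 178\right) = \left(-120 - 10 \sqrt{2}\right) - 138 = -258 - 10 \sqrt{2}$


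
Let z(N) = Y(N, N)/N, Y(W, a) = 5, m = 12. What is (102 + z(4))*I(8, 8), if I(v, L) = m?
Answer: 1239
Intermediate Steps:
I(v, L) = 12
z(N) = 5/N
(102 + z(4))*I(8, 8) = (102 + 5/4)*12 = (413/4)*12 = 1239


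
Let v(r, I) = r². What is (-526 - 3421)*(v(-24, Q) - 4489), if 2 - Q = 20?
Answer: 15444611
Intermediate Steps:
Q = -18 (Q = 2 - 1*20 = 2 - 20 = -18)
(-526 - 3421)*(v(-24, Q) - 4489) = (-526 - 3421)*((-24)² - 4489) = -3947*(576 - 4489) = -3947*(-3913) = 15444611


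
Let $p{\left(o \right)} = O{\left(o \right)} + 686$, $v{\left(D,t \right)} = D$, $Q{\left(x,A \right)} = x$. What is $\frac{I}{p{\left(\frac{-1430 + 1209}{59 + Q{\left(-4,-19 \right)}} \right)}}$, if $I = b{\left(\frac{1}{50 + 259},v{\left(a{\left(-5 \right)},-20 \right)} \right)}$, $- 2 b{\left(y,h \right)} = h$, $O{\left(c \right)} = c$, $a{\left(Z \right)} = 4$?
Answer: $- \frac{110}{37509} \approx -0.0029326$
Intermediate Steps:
$b{\left(y,h \right)} = - \frac{h}{2}$
$I = -2$ ($I = \left(- \frac{1}{2}\right) 4 = -2$)
$p{\left(o \right)} = 686 + o$ ($p{\left(o \right)} = o + 686 = 686 + o$)
$\frac{I}{p{\left(\frac{-1430 + 1209}{59 + Q{\left(-4,-19 \right)}} \right)}} = - \frac{2}{686 + \frac{-1430 + 1209}{59 - 4}} = - \frac{2}{686 - \frac{221}{55}} = - \frac{2}{\frac{37509}{55}} = \left(-2\right) \frac{55}{37509} = - \frac{110}{37509}$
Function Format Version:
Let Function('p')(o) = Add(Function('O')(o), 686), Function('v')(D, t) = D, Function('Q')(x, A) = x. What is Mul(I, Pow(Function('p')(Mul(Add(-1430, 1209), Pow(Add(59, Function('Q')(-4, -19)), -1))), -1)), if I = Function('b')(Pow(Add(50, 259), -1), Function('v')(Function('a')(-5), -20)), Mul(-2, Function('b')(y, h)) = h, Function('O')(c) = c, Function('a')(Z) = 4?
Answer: Rational(-110, 37509) ≈ -0.0029326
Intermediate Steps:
Function('b')(y, h) = Mul(Rational(-1, 2), h)
I = -2 (I = Mul(Rational(-1, 2), 4) = -2)
Function('p')(o) = Add(686, o) (Function('p')(o) = Add(o, 686) = Add(686, o))
Mul(I, Pow(Function('p')(Mul(Add(-1430, 1209), Pow(Add(59, Function('Q')(-4, -19)), -1))), -1)) = Mul(-2, Pow(Add(686, Mul(Add(-1430, 1209), Pow(Add(59, -4), -1))), -1)) = Mul(-2, Pow(Add(686, Mul(-221, Pow(55, -1))), -1)) = Mul(-2, Pow(Add(686, Mul(-221, Rational(1, 55))), -1)) = Mul(-2, Pow(Add(686, Rational(-221, 55)), -1)) = Mul(-2, Pow(Rational(37509, 55), -1)) = Mul(-2, Rational(55, 37509)) = Rational(-110, 37509)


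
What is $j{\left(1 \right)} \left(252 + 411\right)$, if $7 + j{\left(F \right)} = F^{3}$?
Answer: $-3978$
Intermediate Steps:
$j{\left(F \right)} = -7 + F^{3}$
$j{\left(1 \right)} \left(252 + 411\right) = \left(-7 + 1^{3}\right) \left(252 + 411\right) = \left(-7 + 1\right) 663 = \left(-6\right) 663 = -3978$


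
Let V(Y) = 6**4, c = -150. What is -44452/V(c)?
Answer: -11113/324 ≈ -34.299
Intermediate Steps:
V(Y) = 1296
-44452/V(c) = -44452/1296 = -44452*1/1296 = -11113/324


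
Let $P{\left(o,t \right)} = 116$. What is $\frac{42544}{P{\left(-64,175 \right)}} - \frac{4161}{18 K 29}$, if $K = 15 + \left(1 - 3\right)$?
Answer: $\frac{828221}{2262} \approx 366.15$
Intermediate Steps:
$K = 13$ ($K = 15 - 2 = 13$)
$\frac{42544}{P{\left(-64,175 \right)}} - \frac{4161}{18 K 29} = \frac{42544}{116} - \frac{4161}{18 \cdot 13 \cdot 29} = 42544 \cdot \frac{1}{116} - \frac{4161}{234 \cdot 29} = \frac{10636}{29} - \frac{4161}{6786} = \frac{10636}{29} - \frac{1387}{2262} = \frac{828221}{2262}$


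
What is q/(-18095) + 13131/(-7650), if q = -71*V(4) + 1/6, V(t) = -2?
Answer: -7956434/4614225 ≈ -1.7243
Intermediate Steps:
q = 853/6 (q = -71*(-2) + 1/6 = 142 + ⅙ = 853/6 ≈ 142.17)
q/(-18095) + 13131/(-7650) = (853/6)/(-18095) + 13131/(-7650) = (853/6)*(-1/18095) + 13131*(-1/7650) = -853/108570 - 1459/850 = -7956434/4614225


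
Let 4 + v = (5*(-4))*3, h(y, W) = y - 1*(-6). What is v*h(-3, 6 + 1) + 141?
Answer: -51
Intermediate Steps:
h(y, W) = 6 + y (h(y, W) = y + 6 = 6 + y)
v = -64 (v = -4 + (5*(-4))*3 = -4 - 20*3 = -4 - 60 = -64)
v*h(-3, 6 + 1) + 141 = -64*(6 - 3) + 141 = -64*3 + 141 = -192 + 141 = -51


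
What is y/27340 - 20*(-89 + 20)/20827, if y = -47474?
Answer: -475505899/284705090 ≈ -1.6702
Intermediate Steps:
y/27340 - 20*(-89 + 20)/20827 = -47474/27340 - 20*(-89 + 20)/20827 = -47474*1/27340 - 20*(-69)*(1/20827) = -23737/13670 + 1380*(1/20827) = -23737/13670 + 1380/20827 = -475505899/284705090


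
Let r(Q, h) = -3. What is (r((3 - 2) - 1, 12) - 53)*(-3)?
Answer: 168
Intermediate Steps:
(r((3 - 2) - 1, 12) - 53)*(-3) = (-3 - 53)*(-3) = -56*(-3) = 168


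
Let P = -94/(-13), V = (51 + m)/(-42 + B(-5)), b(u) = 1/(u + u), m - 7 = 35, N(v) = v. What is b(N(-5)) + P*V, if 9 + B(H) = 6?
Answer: -5867/390 ≈ -15.044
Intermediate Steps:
m = 42 (m = 7 + 35 = 42)
B(H) = -3 (B(H) = -9 + 6 = -3)
b(u) = 1/(2*u)
V = -31/15 (V = (51 + 42)/(-42 - 3) = 93/(-45) = 93*(-1/45) = -31/15 ≈ -2.0667)
P = 94/13 (P = -94*(-1/13) = 94/13 ≈ 7.2308)
b(N(-5)) + P*V = (1/2)/(-5) + (94/13)*(-31/15) = (1/2)*(-1/5) - 2914/195 = -1/10 - 2914/195 = -5867/390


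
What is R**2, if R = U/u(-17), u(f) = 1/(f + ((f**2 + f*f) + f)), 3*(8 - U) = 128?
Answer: 3200843776/9 ≈ 3.5565e+8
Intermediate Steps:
U = -104/3 (U = 8 - 1/3*128 = 8 - 128/3 = -104/3 ≈ -34.667)
u(f) = 1/(2*f + 2*f**2) (u(f) = 1/(f + ((f**2 + f**2) + f)) = 1/(f + (2*f**2 + f)) = 1/(f + (f + 2*f**2)) = 1/(2*f + 2*f**2))
R = -56576/3 (R = -104/(3*((1/2)/(-17*(1 - 17)))) = -104/(3*((1/2)*(-1/17)/(-16))) = -104/(3*((1/2)*(-1/17)*(-1/16))) = -104/(3*1/544) = -104/3*544 = -56576/3 ≈ -18859.)
R**2 = (-56576/3)**2 = 3200843776/9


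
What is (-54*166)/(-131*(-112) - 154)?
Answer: -4482/7259 ≈ -0.61744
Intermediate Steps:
(-54*166)/(-131*(-112) - 154) = -8964/(14672 - 154) = -8964/14518 = -8964*1/14518 = -4482/7259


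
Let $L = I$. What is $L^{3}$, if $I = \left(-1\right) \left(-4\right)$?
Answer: $64$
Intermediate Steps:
$I = 4$
$L = 4$
$L^{3} = 4^{3} = 64$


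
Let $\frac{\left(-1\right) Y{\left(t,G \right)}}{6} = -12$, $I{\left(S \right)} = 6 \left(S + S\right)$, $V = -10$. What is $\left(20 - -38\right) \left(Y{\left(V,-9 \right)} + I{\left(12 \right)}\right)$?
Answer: $12528$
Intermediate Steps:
$I{\left(S \right)} = 12 S$ ($I{\left(S \right)} = 6 \cdot 2 S = 12 S$)
$Y{\left(t,G \right)} = 72$ ($Y{\left(t,G \right)} = \left(-6\right) \left(-12\right) = 72$)
$\left(20 - -38\right) \left(Y{\left(V,-9 \right)} + I{\left(12 \right)}\right) = \left(20 - -38\right) \left(72 + 12 \cdot 12\right) = \left(20 + 38\right) \left(72 + 144\right) = 58 \cdot 216 = 12528$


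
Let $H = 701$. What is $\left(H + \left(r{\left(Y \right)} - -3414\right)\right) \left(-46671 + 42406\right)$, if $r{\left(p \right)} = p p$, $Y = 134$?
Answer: $-94132815$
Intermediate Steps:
$r{\left(p \right)} = p^{2}$
$\left(H + \left(r{\left(Y \right)} - -3414\right)\right) \left(-46671 + 42406\right) = \left(701 - \left(-3414 - 134^{2}\right)\right) \left(-46671 + 42406\right) = \left(701 + \left(17956 + 3414\right)\right) \left(-4265\right) = \left(701 + 21370\right) \left(-4265\right) = 22071 \left(-4265\right) = -94132815$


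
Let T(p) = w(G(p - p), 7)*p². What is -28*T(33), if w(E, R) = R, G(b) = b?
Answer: -213444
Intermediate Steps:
T(p) = 7*p²
-28*T(33) = -196*33² = -196*1089 = -28*7623 = -213444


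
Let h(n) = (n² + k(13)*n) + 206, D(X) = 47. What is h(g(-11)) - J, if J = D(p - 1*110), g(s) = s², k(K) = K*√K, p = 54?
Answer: 14800 + 1573*√13 ≈ 20472.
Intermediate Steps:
k(K) = K^(3/2)
h(n) = 206 + n² + 13*n*√13 (h(n) = (n² + 13^(3/2)*n) + 206 = (n² + (13*√13)*n) + 206 = (n² + 13*n*√13) + 206 = 206 + n² + 13*n*√13)
J = 47
h(g(-11)) - J = (206 + ((-11)²)² + 13*(-11)²*√13) - 1*47 = (206 + 121² + 13*121*√13) - 47 = (206 + 14641 + 1573*√13) - 47 = (14847 + 1573*√13) - 47 = 14800 + 1573*√13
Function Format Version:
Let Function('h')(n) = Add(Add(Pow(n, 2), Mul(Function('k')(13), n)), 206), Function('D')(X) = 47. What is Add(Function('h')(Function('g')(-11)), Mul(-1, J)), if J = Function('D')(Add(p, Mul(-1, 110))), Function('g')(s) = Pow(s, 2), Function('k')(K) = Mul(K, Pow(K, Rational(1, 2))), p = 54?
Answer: Add(14800, Mul(1573, Pow(13, Rational(1, 2)))) ≈ 20472.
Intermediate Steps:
Function('k')(K) = Pow(K, Rational(3, 2))
Function('h')(n) = Add(206, Pow(n, 2), Mul(13, n, Pow(13, Rational(1, 2)))) (Function('h')(n) = Add(Add(Pow(n, 2), Mul(Pow(13, Rational(3, 2)), n)), 206) = Add(Add(Pow(n, 2), Mul(Mul(13, Pow(13, Rational(1, 2))), n)), 206) = Add(Add(Pow(n, 2), Mul(13, n, Pow(13, Rational(1, 2)))), 206) = Add(206, Pow(n, 2), Mul(13, n, Pow(13, Rational(1, 2)))))
J = 47
Add(Function('h')(Function('g')(-11)), Mul(-1, J)) = Add(Add(206, Pow(Pow(-11, 2), 2), Mul(13, Pow(-11, 2), Pow(13, Rational(1, 2)))), Mul(-1, 47)) = Add(Add(206, Pow(121, 2), Mul(13, 121, Pow(13, Rational(1, 2)))), -47) = Add(Add(206, 14641, Mul(1573, Pow(13, Rational(1, 2)))), -47) = Add(Add(14847, Mul(1573, Pow(13, Rational(1, 2)))), -47) = Add(14800, Mul(1573, Pow(13, Rational(1, 2))))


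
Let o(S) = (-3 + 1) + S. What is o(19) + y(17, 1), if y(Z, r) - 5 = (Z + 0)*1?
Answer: 39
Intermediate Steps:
y(Z, r) = 5 + Z (y(Z, r) = 5 + (Z + 0)*1 = 5 + Z*1 = 5 + Z)
o(S) = -2 + S
o(19) + y(17, 1) = (-2 + 19) + (5 + 17) = 17 + 22 = 39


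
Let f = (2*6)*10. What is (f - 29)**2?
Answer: 8281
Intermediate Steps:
f = 120 (f = 12*10 = 120)
(f - 29)**2 = (120 - 29)**2 = 91**2 = 8281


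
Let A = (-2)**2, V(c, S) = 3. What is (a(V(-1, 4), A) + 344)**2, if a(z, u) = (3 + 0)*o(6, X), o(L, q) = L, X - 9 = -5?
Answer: 131044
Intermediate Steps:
X = 4 (X = 9 - 5 = 4)
A = 4
a(z, u) = 18 (a(z, u) = (3 + 0)*6 = 3*6 = 18)
(a(V(-1, 4), A) + 344)**2 = (18 + 344)**2 = 362**2 = 131044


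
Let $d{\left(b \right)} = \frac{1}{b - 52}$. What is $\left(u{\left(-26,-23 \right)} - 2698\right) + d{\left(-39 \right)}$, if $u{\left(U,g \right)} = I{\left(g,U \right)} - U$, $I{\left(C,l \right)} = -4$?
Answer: $- \frac{243517}{91} \approx -2676.0$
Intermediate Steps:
$d{\left(b \right)} = \frac{1}{-52 + b}$
$u{\left(U,g \right)} = -4 - U$
$\left(u{\left(-26,-23 \right)} - 2698\right) + d{\left(-39 \right)} = \left(\left(-4 - -26\right) - 2698\right) + \frac{1}{-52 - 39} = \left(\left(-4 + 26\right) - 2698\right) + \frac{1}{-91} = \left(22 - 2698\right) - \frac{1}{91} = -2676 - \frac{1}{91} = - \frac{243517}{91}$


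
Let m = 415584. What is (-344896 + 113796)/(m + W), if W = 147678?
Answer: -115550/281631 ≈ -0.41029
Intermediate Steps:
(-344896 + 113796)/(m + W) = (-344896 + 113796)/(415584 + 147678) = -231100/563262 = -231100*1/563262 = -115550/281631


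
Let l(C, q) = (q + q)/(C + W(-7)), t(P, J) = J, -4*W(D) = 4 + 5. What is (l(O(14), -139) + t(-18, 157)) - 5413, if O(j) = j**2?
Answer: -4074512/775 ≈ -5257.4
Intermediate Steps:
W(D) = -9/4 (W(D) = -(4 + 5)/4 = -1/4*9 = -9/4)
l(C, q) = 2*q/(-9/4 + C) (l(C, q) = (q + q)/(C - 9/4) = (2*q)/(-9/4 + C) = 2*q/(-9/4 + C))
(l(O(14), -139) + t(-18, 157)) - 5413 = (8*(-139)/(-9 + 4*14**2) + 157) - 5413 = (8*(-139)/(-9 + 4*196) + 157) - 5413 = (8*(-139)/(-9 + 784) + 157) - 5413 = (8*(-139)/775 + 157) - 5413 = (8*(-139)*(1/775) + 157) - 5413 = (-1112/775 + 157) - 5413 = 120563/775 - 5413 = -4074512/775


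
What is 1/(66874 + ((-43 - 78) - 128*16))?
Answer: 1/64705 ≈ 1.5455e-5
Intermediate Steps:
1/(66874 + ((-43 - 78) - 128*16)) = 1/(66874 + (-121 - 2048)) = 1/(66874 - 2169) = 1/64705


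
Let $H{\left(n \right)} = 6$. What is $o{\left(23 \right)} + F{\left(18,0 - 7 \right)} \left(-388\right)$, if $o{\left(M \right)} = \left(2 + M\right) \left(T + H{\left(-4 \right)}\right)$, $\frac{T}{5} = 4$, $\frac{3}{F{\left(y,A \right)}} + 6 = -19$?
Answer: $\frac{17414}{25} \approx 696.56$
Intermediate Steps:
$F{\left(y,A \right)} = - \frac{3}{25}$ ($F{\left(y,A \right)} = \frac{3}{-6 - 19} = \frac{3}{-25} = 3 \left(- \frac{1}{25}\right) = - \frac{3}{25}$)
$T = 20$ ($T = 5 \cdot 4 = 20$)
$o{\left(M \right)} = 52 + 26 M$ ($o{\left(M \right)} = \left(2 + M\right) \left(20 + 6\right) = \left(2 + M\right) 26 = 52 + 26 M$)
$o{\left(23 \right)} + F{\left(18,0 - 7 \right)} \left(-388\right) = \left(52 + 26 \cdot 23\right) - - \frac{1164}{25} = \left(52 + 598\right) + \frac{1164}{25} = 650 + \frac{1164}{25} = \frac{17414}{25}$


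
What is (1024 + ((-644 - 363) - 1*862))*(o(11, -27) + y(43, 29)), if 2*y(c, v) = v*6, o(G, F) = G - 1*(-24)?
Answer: -103090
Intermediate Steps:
o(G, F) = 24 + G (o(G, F) = G + 24 = 24 + G)
y(c, v) = 3*v (y(c, v) = (v*6)/2 = (6*v)/2 = 3*v)
(1024 + ((-644 - 363) - 1*862))*(o(11, -27) + y(43, 29)) = (1024 + ((-644 - 363) - 1*862))*((24 + 11) + 3*29) = (1024 + (-1007 - 862))*(35 + 87) = (1024 - 1869)*122 = -845*122 = -103090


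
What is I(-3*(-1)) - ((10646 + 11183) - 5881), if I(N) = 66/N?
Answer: -15926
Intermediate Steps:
I(-3*(-1)) - ((10646 + 11183) - 5881) = 66/((-3*(-1))) - ((10646 + 11183) - 5881) = 66/3 - (21829 - 5881) = 66*(1/3) - 1*15948 = 22 - 15948 = -15926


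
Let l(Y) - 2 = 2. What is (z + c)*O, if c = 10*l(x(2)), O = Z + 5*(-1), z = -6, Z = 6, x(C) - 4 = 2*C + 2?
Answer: 34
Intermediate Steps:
x(C) = 6 + 2*C (x(C) = 4 + (2*C + 2) = 4 + (2 + 2*C) = 6 + 2*C)
l(Y) = 4 (l(Y) = 2 + 2 = 4)
O = 1 (O = 6 + 5*(-1) = 6 - 5 = 1)
c = 40 (c = 10*4 = 40)
(z + c)*O = (-6 + 40)*1 = 34*1 = 34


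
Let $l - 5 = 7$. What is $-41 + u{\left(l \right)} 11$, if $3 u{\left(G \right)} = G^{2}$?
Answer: $487$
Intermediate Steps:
$l = 12$ ($l = 5 + 7 = 12$)
$u{\left(G \right)} = \frac{G^{2}}{3}$
$-41 + u{\left(l \right)} 11 = -41 + \frac{12^{2}}{3} \cdot 11 = -41 + \frac{1}{3} \cdot 144 \cdot 11 = -41 + 48 \cdot 11 = -41 + 528 = 487$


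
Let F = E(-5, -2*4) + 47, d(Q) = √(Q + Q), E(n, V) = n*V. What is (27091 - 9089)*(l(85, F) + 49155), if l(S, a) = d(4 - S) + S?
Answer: 886418480 + 162018*I*√2 ≈ 8.8642e+8 + 2.2913e+5*I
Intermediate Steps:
E(n, V) = V*n
d(Q) = √2*√Q (d(Q) = √(2*Q) = √2*√Q)
F = 87 (F = -2*4*(-5) + 47 = -8*(-5) + 47 = 40 + 47 = 87)
l(S, a) = S + √2*√(4 - S) (l(S, a) = √2*√(4 - S) + S = S + √2*√(4 - S))
(27091 - 9089)*(l(85, F) + 49155) = (27091 - 9089)*((85 + √(8 - 2*85)) + 49155) = 18002*((85 + √(8 - 170)) + 49155) = 18002*((85 + √(-162)) + 49155) = 18002*((85 + 9*I*√2) + 49155) = 18002*(49240 + 9*I*√2) = 886418480 + 162018*I*√2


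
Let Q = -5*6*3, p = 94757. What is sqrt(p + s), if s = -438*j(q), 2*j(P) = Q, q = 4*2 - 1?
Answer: sqrt(114467) ≈ 338.33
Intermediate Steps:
q = 7 (q = 8 - 1 = 7)
Q = -90 (Q = -30*3 = -90)
j(P) = -45 (j(P) = (1/2)*(-90) = -45)
s = 19710 (s = -438*(-45) = 19710)
sqrt(p + s) = sqrt(94757 + 19710) = sqrt(114467)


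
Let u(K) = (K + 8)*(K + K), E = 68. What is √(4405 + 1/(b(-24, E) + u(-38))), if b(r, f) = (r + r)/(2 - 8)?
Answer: 3*√160138407/572 ≈ 66.370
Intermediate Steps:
b(r, f) = -r/3 (b(r, f) = (2*r)/(-6) = (2*r)*(-⅙) = -r/3)
u(K) = 2*K*(8 + K) (u(K) = (8 + K)*(2*K) = 2*K*(8 + K))
√(4405 + 1/(b(-24, E) + u(-38))) = √(4405 + 1/(-⅓*(-24) + 2*(-38)*(8 - 38))) = √(4405 + 1/(8 + 2*(-38)*(-30))) = √(4405 + 1/(8 + 2280)) = √(4405 + 1/2288) = √(10078641/2288) = 3*√160138407/572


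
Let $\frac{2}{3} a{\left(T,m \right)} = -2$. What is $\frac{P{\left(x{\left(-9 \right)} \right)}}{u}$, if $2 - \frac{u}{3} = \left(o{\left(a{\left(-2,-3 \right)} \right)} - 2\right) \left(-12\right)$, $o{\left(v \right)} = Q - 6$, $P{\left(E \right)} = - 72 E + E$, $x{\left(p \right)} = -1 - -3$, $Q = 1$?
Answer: $\frac{71}{123} \approx 0.57724$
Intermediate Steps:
$a{\left(T,m \right)} = -3$ ($a{\left(T,m \right)} = \frac{3}{2} \left(-2\right) = -3$)
$x{\left(p \right)} = 2$ ($x{\left(p \right)} = -1 + 3 = 2$)
$P{\left(E \right)} = - 71 E$
$o{\left(v \right)} = -5$ ($o{\left(v \right)} = 1 - 6 = -5$)
$u = -246$ ($u = 6 - 3 \left(-5 - 2\right) \left(-12\right) = 6 - 3 \left(\left(-7\right) \left(-12\right)\right) = 6 - 252 = -246$)
$\frac{P{\left(x{\left(-9 \right)} \right)}}{u} = \frac{\left(-71\right) 2}{-246} = \left(-142\right) \left(- \frac{1}{246}\right) = \frac{71}{123}$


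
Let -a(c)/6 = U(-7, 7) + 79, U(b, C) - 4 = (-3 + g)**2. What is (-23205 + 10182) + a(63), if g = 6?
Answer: -13575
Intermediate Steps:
U(b, C) = 13 (U(b, C) = 4 + (-3 + 6)**2 = 4 + 3**2 = 4 + 9 = 13)
a(c) = -552 (a(c) = -6*(13 + 79) = -6*92 = -552)
(-23205 + 10182) + a(63) = (-23205 + 10182) - 552 = -13023 - 552 = -13575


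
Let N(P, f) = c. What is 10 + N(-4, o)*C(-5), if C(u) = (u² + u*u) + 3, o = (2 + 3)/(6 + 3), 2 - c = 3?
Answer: -43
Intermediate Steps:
c = -1 (c = 2 - 1*3 = 2 - 3 = -1)
o = 5/9 ≈ 0.55556
N(P, f) = -1
C(u) = 3 + 2*u² (C(u) = (u² + u²) + 3 = 2*u² + 3 = 3 + 2*u²)
10 + N(-4, o)*C(-5) = 10 - (3 + 2*(-5)²) = 10 - (3 + 2*25) = 10 - (3 + 50) = 10 - 1*53 = 10 - 53 = -43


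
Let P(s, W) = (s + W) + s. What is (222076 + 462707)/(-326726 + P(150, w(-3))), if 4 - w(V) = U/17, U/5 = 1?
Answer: -11641311/5549179 ≈ -2.0978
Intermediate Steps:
U = 5 (U = 5*1 = 5)
w(V) = 63/17 (w(V) = 4 - 5/17 = 63/17)
P(s, W) = W + 2*s (P(s, W) = (W + s) + s = W + 2*s)
(222076 + 462707)/(-326726 + P(150, w(-3))) = (222076 + 462707)/(-326726 + (63/17 + 2*150)) = 684783/(-326726 + (63/17 + 300)) = 684783/(-326726 + 5163/17) = 684783/(-5549179/17) = 684783*(-17/5549179) = -11641311/5549179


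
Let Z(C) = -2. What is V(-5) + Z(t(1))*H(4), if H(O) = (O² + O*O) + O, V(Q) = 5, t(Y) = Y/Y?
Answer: -67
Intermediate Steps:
t(Y) = 1
H(O) = O + 2*O² (H(O) = (O² + O²) + O = 2*O² + O = O + 2*O²)
V(-5) + Z(t(1))*H(4) = 5 - 8*(1 + 2*4) = 5 - 8*(1 + 8) = 5 - 8*9 = 5 - 2*36 = 5 - 72 = -67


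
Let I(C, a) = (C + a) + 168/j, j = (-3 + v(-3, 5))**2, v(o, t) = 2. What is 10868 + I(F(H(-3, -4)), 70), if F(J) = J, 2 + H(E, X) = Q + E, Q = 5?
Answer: 11106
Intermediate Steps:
j = 1 (j = (-3 + 2)**2 = (-1)**2 = 1)
H(E, X) = 3 + E (H(E, X) = -2 + (5 + E) = 3 + E)
I(C, a) = 168 + C + a (I(C, a) = (C + a) + 168/1 = (C + a) + 168*1 = (C + a) + 168 = 168 + C + a)
10868 + I(F(H(-3, -4)), 70) = 10868 + (168 + (3 - 3) + 70) = 10868 + (168 + 0 + 70) = 10868 + 238 = 11106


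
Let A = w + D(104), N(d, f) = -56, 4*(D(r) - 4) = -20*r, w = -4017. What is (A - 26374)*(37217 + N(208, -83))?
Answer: -1148535027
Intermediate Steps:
D(r) = 4 - 5*r (D(r) = 4 + (-20*r)/4 = 4 - 5*r)
A = -4533 (A = -4017 + (4 - 5*104) = -4017 + (4 - 520) = -4017 - 516 = -4533)
(A - 26374)*(37217 + N(208, -83)) = (-4533 - 26374)*(37217 - 56) = -30907*37161 = -1148535027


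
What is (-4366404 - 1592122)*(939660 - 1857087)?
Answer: 5466512632602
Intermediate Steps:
(-4366404 - 1592122)*(939660 - 1857087) = -5958526*(-917427) = 5466512632602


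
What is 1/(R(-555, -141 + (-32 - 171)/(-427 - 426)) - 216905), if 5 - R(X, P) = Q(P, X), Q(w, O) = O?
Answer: -1/216345 ≈ -4.6222e-6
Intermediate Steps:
R(X, P) = 5 - X
1/(R(-555, -141 + (-32 - 171)/(-427 - 426)) - 216905) = 1/((5 - 1*(-555)) - 216905) = 1/((5 + 555) - 216905) = 1/(560 - 216905) = 1/(-216345) = -1/216345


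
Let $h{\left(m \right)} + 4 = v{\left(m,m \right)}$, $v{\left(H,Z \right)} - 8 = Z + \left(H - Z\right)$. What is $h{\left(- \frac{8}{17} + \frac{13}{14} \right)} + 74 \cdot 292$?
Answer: $\frac{5143765}{238} \approx 21612.0$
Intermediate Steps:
$v{\left(H,Z \right)} = 8 + H$ ($v{\left(H,Z \right)} = 8 + \left(Z + \left(H - Z\right)\right) = 8 + H$)
$h{\left(m \right)} = 4 + m$ ($h{\left(m \right)} = -4 + \left(8 + m\right) = 4 + m$)
$h{\left(- \frac{8}{17} + \frac{13}{14} \right)} + 74 \cdot 292 = \left(4 + \left(- \frac{8}{17} + \frac{13}{14}\right)\right) + 74 \cdot 292 = \left(4 + \left(\left(-8\right) \frac{1}{17} + 13 \cdot \frac{1}{14}\right)\right) + 21608 = \left(4 + \left(- \frac{8}{17} + \frac{13}{14}\right)\right) + 21608 = \left(4 + \frac{109}{238}\right) + 21608 = \frac{1061}{238} + 21608 = \frac{5143765}{238}$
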